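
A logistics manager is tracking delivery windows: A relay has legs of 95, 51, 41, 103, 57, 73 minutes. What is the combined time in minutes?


Durations: 95, 51, 41, 103, 57, 73
Running sum: 95
+ 51 = 146
+ 41 = 187
+ 103 = 290
+ 57 = 347
+ 73 = 420
Total duration: 420 minutes
That is 7 hours and 0 minutes

420


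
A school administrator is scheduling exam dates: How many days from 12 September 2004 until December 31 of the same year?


Start: September 12, 2004
End: December 31, 2004
Days left in September: 18
October: 31
November: 30
December: 31
Sum of remaining months: 92
Total: 18 + 92 = 110

110


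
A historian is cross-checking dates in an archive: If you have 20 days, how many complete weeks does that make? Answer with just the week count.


Total days: 20
Days per week: 7
Division: 20 / 7 = 2 remainder 6
Complete weeks: 2
Remaining days: 6

2


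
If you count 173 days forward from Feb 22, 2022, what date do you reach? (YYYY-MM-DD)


Start: 2022-02-22
Adding 173 days
Days remaining in February: 6
After February: 167 days still to add
March 2022: 31 days, 136 remaining
April 2022: 30 days, 106 remaining
May 2022: 31 days, 75 remaining
June 2022: 30 days, 45 remaining
Result: 2022-08-14

2022-08-14


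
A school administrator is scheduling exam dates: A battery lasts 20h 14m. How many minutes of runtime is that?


Hours: 20
Extra minutes: 14
Minutes per hour: 60
Hours to minutes: 20 x 60 = 1200
Total: 1200 + 14 = 1214

1214


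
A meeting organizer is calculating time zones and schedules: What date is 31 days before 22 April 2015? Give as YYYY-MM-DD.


Start: 2015-04-22
Subtracting 31 days
Days already passed in April: 22
After going back through April: 9 more days to subtract
March 2015 has 31 days, need 9
Result: 2015-03-22

2015-03-22


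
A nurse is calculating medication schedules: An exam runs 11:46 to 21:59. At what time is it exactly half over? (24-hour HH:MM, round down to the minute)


Start time: 11:46 = 706 minutes from midnight
End time: 21:59 = 1319 minutes from midnight
Sum: 706 + 1319 = 2025
Midpoint: 2025 / 2 = 1012 minutes
Convert: 1012 / 60 = 16 hours, 52 minutes
Result: 16:52

16:52


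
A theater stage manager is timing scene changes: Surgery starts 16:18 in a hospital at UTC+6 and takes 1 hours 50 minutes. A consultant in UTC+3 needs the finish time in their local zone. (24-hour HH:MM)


Start: 16:18 in UTC+6
Step 1 - add duration:
  minutes: 18 + 50 = 68 (carry 1h)
  hours: 16 + 1 + 1 = 18
  end in UTC+6: 18:08
Step 2 - convert UTC+6 -> UTC+3:
  offset difference: 3 - (6) = -3 hours
  18 + (-3) = 15 -> mod 24 = 15
Result: 15:08 in UTC+3

15:08


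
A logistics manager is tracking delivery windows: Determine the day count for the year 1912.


Year: 1912
Check leap year rules:
Divisible by 4? Yes
Divisible by 100? No
1912 is a leap year
Days: 366

366


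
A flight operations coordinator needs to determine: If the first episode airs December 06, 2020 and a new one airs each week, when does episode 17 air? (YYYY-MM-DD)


First occurrence: 2020-12-06 (occurrence 1)
Each occurrence is 7 days after the previous.
Occurrence 17 is 16 weeks after the first.
16 weeks = 112 days
2020-12-06 + 112 days = 2021-03-28

2021-03-28


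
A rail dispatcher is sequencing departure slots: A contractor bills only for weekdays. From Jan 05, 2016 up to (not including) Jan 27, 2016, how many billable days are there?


Start: 2016-01-05 (Tuesday)
End (exclusive): 2016-01-27 (Wednesday)
Total calendar days: 22
Full weeks: 22 // 7 = 3 -> 15 weekdays
Remaining 1 days starting on Tuesday:
  Tue(w) -> 1 weekdays
Total business days: 15 + 1 = 16

16


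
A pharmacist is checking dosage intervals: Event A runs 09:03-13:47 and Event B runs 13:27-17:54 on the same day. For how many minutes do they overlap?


Interval A: [543, 827] minutes from midnight
Interval B: [807, 1074] minutes from midnight
Overlap start = max(543, 807) = 807
Overlap end = min(827, 1074) = 827
Overlap = 827 - 807 = 20 minutes

20


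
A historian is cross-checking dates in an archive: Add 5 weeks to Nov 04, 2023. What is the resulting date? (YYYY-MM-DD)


Start: 2023-11-04
Weeks to add: 5
Convert to days: 5 x 7 = 35 days
Add 35 days to 2023-11-04
Result: 2023-12-09

2023-12-09


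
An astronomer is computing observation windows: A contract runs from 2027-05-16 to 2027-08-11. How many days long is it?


Start date: 2027-05-16
End date: 2027-08-11
May 2027: +16 days
Jun 2027: +30 days
Jul 2027: +31 days
Aug 2027: +10 days
Total: 87 days

87


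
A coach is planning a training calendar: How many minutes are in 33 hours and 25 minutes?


Hours: 33
Minutes: 25
Convert hours to minutes: 33 x 60 = 1980
Add remaining minutes: 1980 + 25 = 2005

2005


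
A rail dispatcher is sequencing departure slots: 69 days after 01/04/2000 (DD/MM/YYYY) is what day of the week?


Start: 2000-04-01 (Saturday)
Step 1 - find target date: add 69 days
  2000-04-01 + 69 days = 2000-06-09
Step 2 - day of week:
  69 mod 7 = 6
  Saturday + 6 days -> Friday
Result: Friday (2000-06-09)

Friday


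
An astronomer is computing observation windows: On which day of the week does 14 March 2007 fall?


Date: 2007-03-14
January 1, 2007 is a Monday
Day of year: 73
Offset from Jan 1: 72 days
72 mod 7 = 2
Result: Wednesday

Wednesday


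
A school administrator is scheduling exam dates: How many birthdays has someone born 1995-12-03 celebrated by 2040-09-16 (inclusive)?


Birth: 1995-12-03
Reference: 2040-09-16
Year difference: 2040 - 1995 = 45
Has birthday (12-03) occurred by 09-16? No
Birthday not yet reached this year -> subtract 1
Age in full years: 44

44


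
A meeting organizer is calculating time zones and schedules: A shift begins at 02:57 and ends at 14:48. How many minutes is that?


Start time: 02:57 = 177 minutes from midnight
End time: 14:48 = 888 minutes from midnight
Difference: 888 - 177 = 711 minutes
That is 11 hours and 51 minutes

711


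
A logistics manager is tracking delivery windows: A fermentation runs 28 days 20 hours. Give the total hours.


Days: 28
Extra hours: 20
Hours per day: 24
Days to hours: 28 x 24 = 672
Total: 672 + 20 = 692

692


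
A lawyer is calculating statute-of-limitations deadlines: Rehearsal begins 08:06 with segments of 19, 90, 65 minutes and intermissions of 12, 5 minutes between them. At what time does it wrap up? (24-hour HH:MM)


Start: 08:06 = 486 min from midnight
  after task 1 (19 min): 08:25
  after break (12 min): 08:37
  after task 2 (90 min): 10:07
  after break (5 min): 10:12
  after task 3 (65 min): 11:17
Total elapsed: 191 minutes
End time: 11:17

11:17


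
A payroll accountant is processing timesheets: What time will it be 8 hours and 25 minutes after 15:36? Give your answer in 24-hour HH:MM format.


Start time: 15:36
Adding: 8 hours 25 minutes
Minutes: 36 + 25 = 61
Minute overflow: 61 >= 60, so carry 1 hour, minutes = 1
Hours: 15 + 8 + 1 = 24
Hour wraparound: 24 mod 24 = 0
Result: 00:01

00:01


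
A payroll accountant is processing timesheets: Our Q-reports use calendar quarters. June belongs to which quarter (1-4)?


Month: June (month 6)
Q1: January-March (months 1-3)
Q2: April-June (months 4-6)
Q3: July-September (months 7-9)
Q4: October-December (months 10-12)
Month 6 falls in Q2

2


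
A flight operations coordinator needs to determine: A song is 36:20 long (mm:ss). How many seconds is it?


Minutes: 36
Extra seconds: 20
Seconds per minute: 60
Minutes to seconds: 36 x 60 = 2160
Total: 2160 + 20 = 2180

2180


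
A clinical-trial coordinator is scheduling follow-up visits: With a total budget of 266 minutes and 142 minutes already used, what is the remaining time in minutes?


Total budget: 266 minutes
Time used: 142 minutes
Remaining: 266 - 142 = 124 minutes
Percent used: 53.4%
Percent remaining: 46.6%

124


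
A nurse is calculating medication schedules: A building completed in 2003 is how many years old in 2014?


Birth year: 2003
Current year: 2014
Age = current year - birth year
Age = 2014 - 2003 = 11

11


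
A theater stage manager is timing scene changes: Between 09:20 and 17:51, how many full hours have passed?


Start: 09:20
End: 17:51
Hour difference: 17 - 9 = 8 hours
Minute difference: 51 - 20 = 31 minutes
Total minutes: 511
Complete hours: 511 / 60 = 8 (remainder 31)

8


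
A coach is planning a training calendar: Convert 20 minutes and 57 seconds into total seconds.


Minutes: 20
Seconds: 57
Convert minutes to seconds: 20 x 60 = 1200
Add remaining seconds: 1200 + 57 = 1257

1257


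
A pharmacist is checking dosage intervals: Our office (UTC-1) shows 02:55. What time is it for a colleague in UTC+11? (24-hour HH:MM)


Local time: 02:55 at UTC-1 (offset -1h)
Target zone: UTC+11 (offset 11h)
Difference: 11 - (-1) = 12 hours
Calculation: 2 + (12) = 14
Result: 14:55

14:55


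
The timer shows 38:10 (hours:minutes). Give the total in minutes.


Hours: 38
Minutes: 10
Convert hours to minutes: 38 x 60 = 2280
Add remaining minutes: 2280 + 10 = 2290

2290


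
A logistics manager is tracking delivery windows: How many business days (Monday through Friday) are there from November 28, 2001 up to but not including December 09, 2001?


Start: 2001-11-28 (Wednesday)
End (exclusive): 2001-12-09 (Sunday)
Total calendar days: 11
Full weeks: 11 // 7 = 1 -> 5 weekdays
Remaining 4 days starting on Wednesday:
  Wed(w), Thu(w), Fri(w), Sat(-) -> 3 weekdays
Total business days: 5 + 3 = 8

8


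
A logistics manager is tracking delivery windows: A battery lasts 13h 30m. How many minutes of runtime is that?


Hours: 13
Extra minutes: 30
Minutes per hour: 60
Hours to minutes: 13 x 60 = 780
Total: 780 + 30 = 810

810


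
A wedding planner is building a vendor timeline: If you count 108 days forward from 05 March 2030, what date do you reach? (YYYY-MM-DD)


Start: 2030-03-05
Adding 108 days
Days remaining in March: 26
After March: 82 days still to add
April 2030: 30 days, 52 remaining
May 2030: 31 days, 21 remaining
June 2030 has 30 days, need 21
Result: 2030-06-21

2030-06-21


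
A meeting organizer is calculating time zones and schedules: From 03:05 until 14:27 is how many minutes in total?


Start time: 03:05 = 185 minutes from midnight
End time: 14:27 = 867 minutes from midnight
Difference: 867 - 185 = 682 minutes
That is 11 hours and 22 minutes

682


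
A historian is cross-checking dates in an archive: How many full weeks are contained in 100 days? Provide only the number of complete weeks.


Total days: 100
Days per week: 7
Division: 100 / 7 = 14 remainder 2
Complete weeks: 14
Remaining days: 2

14


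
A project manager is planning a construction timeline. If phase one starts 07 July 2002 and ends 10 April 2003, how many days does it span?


Start date: 2002-07-07
End date: 2003-04-10
Jul 2002: +25 days
Aug 2002: +31 days
Sep 2002: +30 days
... (7 more months)
Total: 277 days

277


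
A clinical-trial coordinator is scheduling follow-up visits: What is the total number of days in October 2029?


Month: October
Year: 2029
October is a 31-day month
Total: 31 days

31


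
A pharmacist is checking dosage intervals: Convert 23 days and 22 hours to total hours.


Days: 23
Extra hours: 22
Hours per day: 24
Days to hours: 23 x 24 = 552
Total: 552 + 22 = 574

574


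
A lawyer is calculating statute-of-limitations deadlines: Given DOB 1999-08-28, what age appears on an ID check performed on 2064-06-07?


Birth: 1999-08-28
Reference: 2064-06-07
Year difference: 2064 - 1999 = 65
Has birthday (08-28) occurred by 06-07? No
Birthday not yet reached this year -> subtract 1
Age in full years: 64

64


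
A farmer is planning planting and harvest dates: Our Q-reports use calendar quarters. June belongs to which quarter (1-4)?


Month: June (month 6)
Q1: January-March (months 1-3)
Q2: April-June (months 4-6)
Q3: July-September (months 7-9)
Q4: October-December (months 10-12)
Month 6 falls in Q2

2


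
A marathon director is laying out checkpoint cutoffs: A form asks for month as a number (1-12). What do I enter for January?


Calendar month order:
1. January <--
2. February
January is month number 1

1


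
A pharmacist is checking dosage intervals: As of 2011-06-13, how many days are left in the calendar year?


Start: June 13, 2011
End: December 31, 2011
Days left in June: 17
July: 31
August: 31
September: 30
October: 31
... plus remaining months
Sum of remaining months: 184
Total: 17 + 184 = 201

201


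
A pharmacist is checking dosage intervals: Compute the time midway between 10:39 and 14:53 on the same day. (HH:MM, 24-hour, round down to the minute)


Start time: 10:39 = 639 minutes from midnight
End time: 14:53 = 893 minutes from midnight
Sum: 639 + 893 = 1532
Midpoint: 1532 / 2 = 766 minutes
Convert: 766 / 60 = 12 hours, 46 minutes
Result: 12:46

12:46


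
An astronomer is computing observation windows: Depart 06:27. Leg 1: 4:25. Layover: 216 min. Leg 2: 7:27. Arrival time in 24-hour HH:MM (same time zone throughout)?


Depart: 06:27
Leg 1: +265 min -> 10:52
Layover: +216 min -> 14:28
Leg 2: +447 min -> 21:55
Total travel: 928 minutes = 15h 28m
Arrival: 21:55

21:55


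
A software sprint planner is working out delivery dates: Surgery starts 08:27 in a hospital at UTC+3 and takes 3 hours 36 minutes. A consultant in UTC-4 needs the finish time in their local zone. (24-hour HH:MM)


Start: 08:27 in UTC+3
Step 1 - add duration:
  minutes: 27 + 36 = 63 (carry 1h)
  hours: 8 + 3 + 1 = 12
  end in UTC+3: 12:03
Step 2 - convert UTC+3 -> UTC-4:
  offset difference: -4 - (3) = -7 hours
  12 + (-7) = 5 -> mod 24 = 5
Result: 05:03 in UTC-4

05:03


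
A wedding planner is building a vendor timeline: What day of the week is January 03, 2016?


Date: 2016-01-03
January 1, 2016 is a Friday
Day of year: 3
Offset from Jan 1: 2 days
2 mod 7 = 2
Result: Sunday

Sunday


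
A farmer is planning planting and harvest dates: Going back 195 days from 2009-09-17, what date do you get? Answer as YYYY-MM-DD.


Start: 2009-09-17
Subtracting 195 days
Days already passed in September: 17
After going back through September: 178 more days to subtract
August 2009: 31 days, 147 remaining
July 2009: 31 days, 116 remaining
June 2009: 30 days, 86 remaining
May 2009: 31 days, 55 remaining
Result: 2009-03-06

2009-03-06


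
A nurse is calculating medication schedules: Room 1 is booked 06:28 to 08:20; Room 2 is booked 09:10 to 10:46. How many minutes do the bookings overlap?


Interval A: [388, 500] minutes from midnight
Interval B: [550, 646] minutes from midnight
Overlap start = max(388, 550) = 550
Overlap end = min(500, 646) = 500
End <= start, so the intervals do not overlap: 0 minutes

0


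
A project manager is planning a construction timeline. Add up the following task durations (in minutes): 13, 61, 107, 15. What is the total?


Durations: 13, 61, 107, 15
Running sum: 13
+ 61 = 74
+ 107 = 181
+ 15 = 196
Total duration: 196 minutes
That is 3 hours and 16 minutes

196


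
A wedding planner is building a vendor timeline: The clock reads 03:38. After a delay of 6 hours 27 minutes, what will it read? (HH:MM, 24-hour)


Start time: 03:38
Adding: 6 hours 27 minutes
Minutes: 38 + 27 = 65
Minute overflow: 65 >= 60, so carry 1 hour, minutes = 5
Hours: 3 + 6 + 1 = 10
Result: 10:05

10:05


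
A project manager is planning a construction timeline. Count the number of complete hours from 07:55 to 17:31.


Start: 07:55
End: 17:31
Hour difference: 17 - 7 = 10 hours
Minute difference: 31 - 55 = -24 minutes
Total minutes: 576
Complete hours: 576 / 60 = 9 (remainder 36)

9


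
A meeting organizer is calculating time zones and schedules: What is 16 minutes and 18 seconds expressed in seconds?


Minutes: 16
Extra seconds: 18
Seconds per minute: 60
Minutes to seconds: 16 x 60 = 960
Total: 960 + 18 = 978

978


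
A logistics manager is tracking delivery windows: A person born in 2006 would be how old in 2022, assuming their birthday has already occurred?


Birth year: 2006
Current year: 2022
Age = current year - birth year
Age = 2022 - 2006 = 16

16


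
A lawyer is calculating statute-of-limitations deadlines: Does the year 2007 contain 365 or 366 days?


Year: 2007
Check leap year rules:
Divisible by 4? No
2007 is not a leap year
Days: 365

365


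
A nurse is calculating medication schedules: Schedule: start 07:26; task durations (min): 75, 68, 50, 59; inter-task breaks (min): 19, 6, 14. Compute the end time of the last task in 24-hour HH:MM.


Start: 07:26 = 446 min from midnight
  after task 1 (75 min): 08:41
  after break (19 min): 09:00
  after task 2 (68 min): 10:08
  after break (6 min): 10:14
  after task 3 (50 min): 11:04
  after break (14 min): 11:18
  after task 4 (59 min): 12:17
Total elapsed: 291 minutes
End time: 12:17

12:17


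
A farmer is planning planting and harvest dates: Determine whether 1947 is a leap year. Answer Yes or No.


Year: 1947
Divisible by 4? 1947 / 4 = 486.75 -> No
Not divisible by 4, so NOT a leap year

No


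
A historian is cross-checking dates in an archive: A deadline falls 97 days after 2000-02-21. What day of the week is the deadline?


Start: 2000-02-21 (Monday)
Step 1 - find target date: add 97 days
  2000-02-21 + 97 days = 2000-05-28
Step 2 - day of week:
  97 mod 7 = 6
  Monday + 6 days -> Sunday
Result: Sunday (2000-05-28)

Sunday


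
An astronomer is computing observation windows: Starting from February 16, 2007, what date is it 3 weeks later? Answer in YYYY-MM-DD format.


Start: 2007-02-16
Weeks to add: 3
Convert to days: 3 x 7 = 21 days
Add 21 days to 2007-02-16
Result: 2007-03-09

2007-03-09


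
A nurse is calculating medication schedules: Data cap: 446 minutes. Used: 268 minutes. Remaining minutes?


Total budget: 446 minutes
Time used: 268 minutes
Remaining: 446 - 268 = 178 minutes
Percent used: 60.1%
Percent remaining: 39.9%

178


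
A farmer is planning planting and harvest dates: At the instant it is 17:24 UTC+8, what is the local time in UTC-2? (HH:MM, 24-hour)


Local time: 17:24 at UTC+8 (offset 8h)
Target zone: UTC-2 (offset -2h)
Difference: -2 - (8) = -10 hours
Calculation: 17 + (-10) = 7
Result: 07:24

07:24


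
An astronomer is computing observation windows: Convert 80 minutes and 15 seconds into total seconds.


Minutes: 80
Seconds: 15
Convert minutes to seconds: 80 x 60 = 4800
Add remaining seconds: 4800 + 15 = 4815

4815


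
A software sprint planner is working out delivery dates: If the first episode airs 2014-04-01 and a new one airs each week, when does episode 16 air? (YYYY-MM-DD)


First occurrence: 2014-04-01 (occurrence 1)
Each occurrence is 7 days after the previous.
Occurrence 16 is 15 weeks after the first.
15 weeks = 105 days
2014-04-01 + 105 days = 2014-07-15

2014-07-15


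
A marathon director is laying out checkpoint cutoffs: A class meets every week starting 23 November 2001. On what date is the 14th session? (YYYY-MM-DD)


First occurrence: 2001-11-23 (occurrence 1)
Each occurrence is 7 days after the previous.
Occurrence 14 is 13 weeks after the first.
13 weeks = 91 days
2001-11-23 + 91 days = 2002-02-22

2002-02-22


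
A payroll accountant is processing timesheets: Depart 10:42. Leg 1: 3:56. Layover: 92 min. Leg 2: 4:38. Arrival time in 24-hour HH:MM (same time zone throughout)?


Depart: 10:42
Leg 1: +236 min -> 14:38
Layover: +92 min -> 16:10
Leg 2: +278 min -> 20:48
Total travel: 606 minutes = 10h 6m
Arrival: 20:48

20:48


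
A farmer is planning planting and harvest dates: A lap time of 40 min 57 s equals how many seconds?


Minutes: 40
Seconds: 57
Convert minutes to seconds: 40 x 60 = 2400
Add remaining seconds: 2400 + 57 = 2457

2457


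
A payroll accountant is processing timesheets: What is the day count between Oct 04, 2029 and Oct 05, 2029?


Start date: 2029-10-04
End date: 2029-10-05
Oct 2029: +1 days
Total: 1 days

1


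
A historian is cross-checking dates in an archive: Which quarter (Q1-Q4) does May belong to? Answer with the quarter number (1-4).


Month: May (month 5)
Q1: January-March (months 1-3)
Q2: April-June (months 4-6)
Q3: July-September (months 7-9)
Q4: October-December (months 10-12)
Month 5 falls in Q2

2


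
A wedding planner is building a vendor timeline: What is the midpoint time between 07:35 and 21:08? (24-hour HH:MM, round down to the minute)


Start time: 07:35 = 455 minutes from midnight
End time: 21:08 = 1268 minutes from midnight
Sum: 455 + 1268 = 1723
Midpoint: 1723 / 2 = 861 minutes
Convert: 861 / 60 = 14 hours, 21 minutes
Result: 14:21

14:21


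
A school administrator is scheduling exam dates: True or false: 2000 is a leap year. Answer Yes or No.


Year: 2000
Divisible by 4? 2000 / 4 = 500.0 -> Yes
Divisible by 100? 2000 / 100 = 20.0 -> Yes
Divisible by 400? 2000 / 400 = 5.0 -> Yes
Divisible by 400, so it IS a leap year

Yes


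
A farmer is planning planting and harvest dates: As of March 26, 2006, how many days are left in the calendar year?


Start: March 26, 2006
End: December 31, 2006
Days left in March: 5
April: 30
May: 31
June: 30
July: 31
... plus remaining months
Sum of remaining months: 275
Total: 5 + 275 = 280

280


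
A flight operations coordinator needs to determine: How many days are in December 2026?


Month: December
Year: 2026
December is a 31-day month
Total: 31 days

31


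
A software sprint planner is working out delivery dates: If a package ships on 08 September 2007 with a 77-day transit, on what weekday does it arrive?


Start: 2007-09-08 (Saturday)
Step 1 - find target date: add 77 days
  2007-09-08 + 77 days = 2007-11-24
Step 2 - day of week:
  77 mod 7 = 0
  Saturday + 0 days -> Saturday
Result: Saturday (2007-11-24)

Saturday


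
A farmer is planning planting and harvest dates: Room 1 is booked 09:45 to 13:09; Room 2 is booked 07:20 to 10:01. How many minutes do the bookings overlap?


Interval A: [585, 789] minutes from midnight
Interval B: [440, 601] minutes from midnight
Overlap start = max(585, 440) = 585
Overlap end = min(789, 601) = 601
Overlap = 601 - 585 = 16 minutes

16


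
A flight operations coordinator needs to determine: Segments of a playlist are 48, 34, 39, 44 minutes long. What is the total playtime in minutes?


Durations: 48, 34, 39, 44
Running sum: 48
+ 34 = 82
+ 39 = 121
+ 44 = 165
Total duration: 165 minutes
That is 2 hours and 45 minutes

165


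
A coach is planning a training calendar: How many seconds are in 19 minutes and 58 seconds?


Minutes: 19
Extra seconds: 58
Seconds per minute: 60
Minutes to seconds: 19 x 60 = 1140
Total: 1140 + 58 = 1198

1198


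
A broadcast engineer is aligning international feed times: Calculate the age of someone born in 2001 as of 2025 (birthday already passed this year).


Birth year: 2001
Current year: 2025
Age = current year - birth year
Age = 2025 - 2001 = 24

24


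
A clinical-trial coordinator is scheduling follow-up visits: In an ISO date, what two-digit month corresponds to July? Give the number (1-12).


Calendar month order:
6. June
7. July <--
8. August
July is month number 7

7


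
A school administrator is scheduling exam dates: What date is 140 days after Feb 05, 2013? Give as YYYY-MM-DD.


Start: 2013-02-05
Adding 140 days
Days remaining in February: 23
After February: 117 days still to add
March 2013: 31 days, 86 remaining
April 2013: 30 days, 56 remaining
May 2013: 31 days, 25 remaining
June 2013 has 30 days, need 25
Result: 2013-06-25

2013-06-25


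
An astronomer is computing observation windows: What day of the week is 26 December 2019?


Date: 2019-12-26
January 1, 2019 is a Tuesday
Day of year: 360
Offset from Jan 1: 359 days
359 mod 7 = 2
Result: Thursday

Thursday


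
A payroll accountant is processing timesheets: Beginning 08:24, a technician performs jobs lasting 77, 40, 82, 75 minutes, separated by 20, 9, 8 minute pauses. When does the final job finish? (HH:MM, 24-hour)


Start: 08:24 = 504 min from midnight
  after task 1 (77 min): 09:41
  after break (20 min): 10:01
  after task 2 (40 min): 10:41
  after break (9 min): 10:50
  after task 3 (82 min): 12:12
  after break (8 min): 12:20
  after task 4 (75 min): 13:35
Total elapsed: 311 minutes
End time: 13:35

13:35


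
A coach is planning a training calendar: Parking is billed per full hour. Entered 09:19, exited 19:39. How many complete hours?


Start: 09:19
End: 19:39
Hour difference: 19 - 9 = 10 hours
Minute difference: 39 - 19 = 20 minutes
Total minutes: 620
Complete hours: 620 / 60 = 10 (remainder 20)

10


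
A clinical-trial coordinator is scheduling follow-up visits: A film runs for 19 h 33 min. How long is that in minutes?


Hours: 19
Minutes: 33
Convert hours to minutes: 19 x 60 = 1140
Add remaining minutes: 1140 + 33 = 1173

1173


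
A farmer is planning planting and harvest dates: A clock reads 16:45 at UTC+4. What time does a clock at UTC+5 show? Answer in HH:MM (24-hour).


Local time: 16:45 at UTC+4 (offset 4h)
Target zone: UTC+5 (offset 5h)
Difference: 5 - (4) = 1 hours
Calculation: 16 + (1) = 17
Result: 17:45

17:45


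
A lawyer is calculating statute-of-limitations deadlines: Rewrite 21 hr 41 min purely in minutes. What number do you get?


Hours: 21
Extra minutes: 41
Minutes per hour: 60
Hours to minutes: 21 x 60 = 1260
Total: 1260 + 41 = 1301

1301


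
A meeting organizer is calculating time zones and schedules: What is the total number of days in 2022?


Year: 2022
Check leap year rules:
Divisible by 4? No
2022 is not a leap year
Days: 365

365


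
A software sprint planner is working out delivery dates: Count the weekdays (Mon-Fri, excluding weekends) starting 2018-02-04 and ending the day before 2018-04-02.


Start: 2018-02-04 (Sunday)
End (exclusive): 2018-04-02 (Monday)
Total calendar days: 57
Full weeks: 57 // 7 = 8 -> 40 weekdays
Remaining 1 days starting on Sunday:
  Sun(-) -> 0 weekdays
Total business days: 40 + 0 = 40

40


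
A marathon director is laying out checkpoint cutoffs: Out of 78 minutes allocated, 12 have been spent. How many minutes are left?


Total budget: 78 minutes
Time used: 12 minutes
Remaining: 78 - 12 = 66 minutes
Percent used: 15.4%
Percent remaining: 84.6%

66


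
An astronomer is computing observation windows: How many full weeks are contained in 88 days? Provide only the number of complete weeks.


Total days: 88
Days per week: 7
Division: 88 / 7 = 12 remainder 4
Complete weeks: 12
Remaining days: 4

12


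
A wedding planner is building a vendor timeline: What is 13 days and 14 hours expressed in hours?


Days: 13
Extra hours: 14
Hours per day: 24
Days to hours: 13 x 24 = 312
Total: 312 + 14 = 326

326


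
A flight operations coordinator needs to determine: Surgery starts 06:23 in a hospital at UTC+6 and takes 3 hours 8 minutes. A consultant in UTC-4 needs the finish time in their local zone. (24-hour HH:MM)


Start: 06:23 in UTC+6
Step 1 - add duration:
  minutes: 23 + 8 = 31
  hours: 6 + 3 + 0 = 9
  end in UTC+6: 09:31
Step 2 - convert UTC+6 -> UTC-4:
  offset difference: -4 - (6) = -10 hours
  9 + (-10) = -1 -> mod 24 = 23
Result: 23:31 in UTC-4

23:31


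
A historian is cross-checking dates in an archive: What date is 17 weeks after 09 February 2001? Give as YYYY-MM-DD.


Start: 2001-02-09
Weeks to add: 17
Convert to days: 17 x 7 = 119 days
Add 119 days to 2001-02-09
Result: 2001-06-08

2001-06-08


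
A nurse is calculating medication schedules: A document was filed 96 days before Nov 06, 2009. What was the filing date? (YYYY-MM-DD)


Start: 2009-11-06
Subtracting 96 days
Days already passed in November: 6
After going back through November: 90 more days to subtract
October 2009: 31 days, 59 remaining
September 2009: 30 days, 29 remaining
August 2009 has 31 days, need 29
Result: 2009-08-02

2009-08-02


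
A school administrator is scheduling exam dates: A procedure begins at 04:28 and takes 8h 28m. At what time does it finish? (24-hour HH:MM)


Start time: 04:28
Adding: 8 hours 28 minutes
Minutes: 28 + 28 = 56
Hours: 4 + 8 + 0 = 12
Result: 12:56

12:56


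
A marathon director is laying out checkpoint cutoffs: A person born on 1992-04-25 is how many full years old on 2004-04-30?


Birth: 1992-04-25
Reference: 2004-04-30
Year difference: 2004 - 1992 = 12
Has birthday (04-25) occurred by 04-30? Yes
Age in full years: 12

12


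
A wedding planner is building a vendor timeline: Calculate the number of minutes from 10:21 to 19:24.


Start time: 10:21 = 621 minutes from midnight
End time: 19:24 = 1164 minutes from midnight
Difference: 1164 - 621 = 543 minutes
That is 9 hours and 3 minutes

543


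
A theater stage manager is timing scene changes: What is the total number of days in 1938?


Year: 1938
Check leap year rules:
Divisible by 4? No
1938 is not a leap year
Days: 365

365


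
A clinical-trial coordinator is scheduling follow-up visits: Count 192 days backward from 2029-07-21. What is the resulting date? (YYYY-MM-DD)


Start: 2029-07-21
Subtracting 192 days
Days already passed in July: 21
After going back through July: 171 more days to subtract
June 2029: 30 days, 141 remaining
May 2029: 31 days, 110 remaining
April 2029: 30 days, 80 remaining
March 2029: 31 days, 49 remaining
Result: 2029-01-10

2029-01-10


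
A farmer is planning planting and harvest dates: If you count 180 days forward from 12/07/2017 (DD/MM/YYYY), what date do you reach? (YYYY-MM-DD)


Start: 2017-07-12
Adding 180 days
Days remaining in July: 19
After July: 161 days still to add
August 2017: 31 days, 130 remaining
September 2017: 30 days, 100 remaining
October 2017: 31 days, 69 remaining
November 2017: 30 days, 39 remaining
Result: 2018-01-08

2018-01-08


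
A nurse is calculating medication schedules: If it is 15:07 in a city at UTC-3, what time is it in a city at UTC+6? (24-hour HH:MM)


Local time: 15:07 at UTC-3 (offset -3h)
Target zone: UTC+6 (offset 6h)
Difference: 6 - (-3) = 9 hours
Calculation: 15 + (9) = 24
Wraparound: (24) mod 24 = 0
Result: 00:07

00:07


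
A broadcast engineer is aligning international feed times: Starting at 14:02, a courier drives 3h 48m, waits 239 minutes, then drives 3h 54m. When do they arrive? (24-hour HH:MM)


Depart: 14:02
Leg 1: +228 min -> 17:50
Layover: +239 min -> 21:49
Leg 2: +234 min -> 01:43
Total travel: 701 minutes = 11h 41m
Arrival: 01:43

01:43


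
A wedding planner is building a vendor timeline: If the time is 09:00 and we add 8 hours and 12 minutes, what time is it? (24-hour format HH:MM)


Start time: 09:00
Adding: 8 hours 12 minutes
Minutes: 0 + 12 = 12
Hours: 9 + 8 + 0 = 17
Result: 17:12

17:12


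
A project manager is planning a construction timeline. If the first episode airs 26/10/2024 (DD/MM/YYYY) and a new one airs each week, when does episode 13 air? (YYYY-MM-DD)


First occurrence: 2024-10-26 (occurrence 1)
Each occurrence is 7 days after the previous.
Occurrence 13 is 12 weeks after the first.
12 weeks = 84 days
2024-10-26 + 84 days = 2025-01-18

2025-01-18


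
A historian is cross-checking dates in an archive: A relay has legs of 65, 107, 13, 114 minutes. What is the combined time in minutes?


Durations: 65, 107, 13, 114
Running sum: 65
+ 107 = 172
+ 13 = 185
+ 114 = 299
Total duration: 299 minutes
That is 4 hours and 59 minutes

299


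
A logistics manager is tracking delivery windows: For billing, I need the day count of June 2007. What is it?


Month: June
Year: 2007
June is a 30-day month
Total: 30 days

30


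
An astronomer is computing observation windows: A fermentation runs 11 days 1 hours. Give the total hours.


Days: 11
Extra hours: 1
Hours per day: 24
Days to hours: 11 x 24 = 264
Total: 264 + 1 = 265

265


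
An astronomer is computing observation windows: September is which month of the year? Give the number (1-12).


Calendar month order:
8. August
9. September <--
10. October
September is month number 9

9


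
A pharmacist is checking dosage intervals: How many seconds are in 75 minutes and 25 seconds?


Minutes: 75
Seconds: 25
Convert minutes to seconds: 75 x 60 = 4500
Add remaining seconds: 4500 + 25 = 4525

4525


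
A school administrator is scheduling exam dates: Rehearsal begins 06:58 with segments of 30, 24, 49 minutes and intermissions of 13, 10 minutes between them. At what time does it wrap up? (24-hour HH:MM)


Start: 06:58 = 418 min from midnight
  after task 1 (30 min): 07:28
  after break (13 min): 07:41
  after task 2 (24 min): 08:05
  after break (10 min): 08:15
  after task 3 (49 min): 09:04
Total elapsed: 126 minutes
End time: 09:04

09:04


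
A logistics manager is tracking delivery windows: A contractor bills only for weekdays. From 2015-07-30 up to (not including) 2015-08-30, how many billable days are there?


Start: 2015-07-30 (Thursday)
End (exclusive): 2015-08-30 (Sunday)
Total calendar days: 31
Full weeks: 31 // 7 = 4 -> 20 weekdays
Remaining 3 days starting on Thursday:
  Thu(w), Fri(w), Sat(-) -> 2 weekdays
Total business days: 20 + 2 = 22

22


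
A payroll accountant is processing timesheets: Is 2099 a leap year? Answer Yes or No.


Year: 2099
Divisible by 4? 2099 / 4 = 524.75 -> No
Not divisible by 4, so NOT a leap year

No


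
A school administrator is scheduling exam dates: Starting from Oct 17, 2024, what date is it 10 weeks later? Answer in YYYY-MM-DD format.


Start: 2024-10-17
Weeks to add: 10
Convert to days: 10 x 7 = 70 days
Add 70 days to 2024-10-17
Result: 2024-12-26

2024-12-26


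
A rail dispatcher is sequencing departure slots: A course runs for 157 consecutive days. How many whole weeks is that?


Total days: 157
Days per week: 7
Division: 157 / 7 = 22 remainder 3
Complete weeks: 22
Remaining days: 3

22


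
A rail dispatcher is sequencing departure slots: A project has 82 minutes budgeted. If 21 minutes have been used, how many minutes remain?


Total budget: 82 minutes
Time used: 21 minutes
Remaining: 82 - 21 = 61 minutes
Percent used: 25.6%
Percent remaining: 74.4%

61


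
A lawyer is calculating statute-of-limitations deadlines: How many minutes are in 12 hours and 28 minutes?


Hours: 12
Extra minutes: 28
Minutes per hour: 60
Hours to minutes: 12 x 60 = 720
Total: 720 + 28 = 748

748


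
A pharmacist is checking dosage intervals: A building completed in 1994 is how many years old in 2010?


Birth year: 1994
Current year: 2010
Age = current year - birth year
Age = 2010 - 1994 = 16

16


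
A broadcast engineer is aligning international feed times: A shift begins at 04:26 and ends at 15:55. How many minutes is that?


Start time: 04:26 = 266 minutes from midnight
End time: 15:55 = 955 minutes from midnight
Difference: 955 - 266 = 689 minutes
That is 11 hours and 29 minutes

689


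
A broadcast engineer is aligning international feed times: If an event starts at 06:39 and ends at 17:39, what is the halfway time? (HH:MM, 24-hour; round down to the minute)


Start time: 06:39 = 399 minutes from midnight
End time: 17:39 = 1059 minutes from midnight
Sum: 399 + 1059 = 1458
Midpoint: 1458 / 2 = 729 minutes
Convert: 729 / 60 = 12 hours, 9 minutes
Result: 12:09

12:09


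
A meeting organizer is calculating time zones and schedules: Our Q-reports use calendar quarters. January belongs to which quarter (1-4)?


Month: January (month 1)
Q1: January-March (months 1-3)
Q2: April-June (months 4-6)
Q3: July-September (months 7-9)
Q4: October-December (months 10-12)
Month 1 falls in Q1

1


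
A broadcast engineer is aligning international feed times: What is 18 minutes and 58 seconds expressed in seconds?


Minutes: 18
Extra seconds: 58
Seconds per minute: 60
Minutes to seconds: 18 x 60 = 1080
Total: 1080 + 58 = 1138

1138


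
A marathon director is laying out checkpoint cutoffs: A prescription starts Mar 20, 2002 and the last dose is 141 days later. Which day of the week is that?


Start: 2002-03-20 (Wednesday)
Step 1 - find target date: add 141 days
  2002-03-20 + 141 days = 2002-08-08
Step 2 - day of week:
  141 mod 7 = 1
  Wednesday + 1 days -> Thursday
Result: Thursday (2002-08-08)

Thursday


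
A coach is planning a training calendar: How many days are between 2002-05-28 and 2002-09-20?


Start date: 2002-05-28
End date: 2002-09-20
May 2002: +4 days
Jun 2002: +30 days
Jul 2002: +31 days
Aug 2002: +31 days
Sep 2002: +19 days
Total: 115 days

115


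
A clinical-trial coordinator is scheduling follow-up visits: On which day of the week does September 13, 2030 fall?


Date: 2030-09-13
January 1, 2030 is a Tuesday
Day of year: 256
Offset from Jan 1: 255 days
255 mod 7 = 3
Result: Friday

Friday


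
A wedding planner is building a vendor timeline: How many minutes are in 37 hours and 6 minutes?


Hours: 37
Minutes: 6
Convert hours to minutes: 37 x 60 = 2220
Add remaining minutes: 2220 + 6 = 2226

2226


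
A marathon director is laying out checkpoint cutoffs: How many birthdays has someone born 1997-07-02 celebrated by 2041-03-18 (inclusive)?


Birth: 1997-07-02
Reference: 2041-03-18
Year difference: 2041 - 1997 = 44
Has birthday (07-02) occurred by 03-18? No
Birthday not yet reached this year -> subtract 1
Age in full years: 43

43


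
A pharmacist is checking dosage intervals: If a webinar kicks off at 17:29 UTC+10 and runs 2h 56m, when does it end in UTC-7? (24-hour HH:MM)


Start: 17:29 in UTC+10
Step 1 - add duration:
  minutes: 29 + 56 = 85 (carry 1h)
  hours: 17 + 2 + 1 = 20
  end in UTC+10: 20:25
Step 2 - convert UTC+10 -> UTC-7:
  offset difference: -7 - (10) = -17 hours
  20 + (-17) = 3 -> mod 24 = 3
Result: 03:25 in UTC-7

03:25


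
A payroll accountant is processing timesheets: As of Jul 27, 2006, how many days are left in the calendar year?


Start: July 27, 2006
End: December 31, 2006
Days left in July: 4
August: 31
September: 30
October: 31
November: 30
... plus remaining months
Sum of remaining months: 153
Total: 4 + 153 = 157

157


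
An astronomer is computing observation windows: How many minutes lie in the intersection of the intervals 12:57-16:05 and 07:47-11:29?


Interval A: [777, 965] minutes from midnight
Interval B: [467, 689] minutes from midnight
Overlap start = max(777, 467) = 777
Overlap end = min(965, 689) = 689
End <= start, so the intervals do not overlap: 0 minutes

0


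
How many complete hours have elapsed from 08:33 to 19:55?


Start: 08:33
End: 19:55
Hour difference: 19 - 8 = 11 hours
Minute difference: 55 - 33 = 22 minutes
Total minutes: 682
Complete hours: 682 / 60 = 11 (remainder 22)

11


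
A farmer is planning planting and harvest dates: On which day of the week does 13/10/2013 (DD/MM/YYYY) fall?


Date: 2013-10-13
January 1, 2013 is a Tuesday
Day of year: 286
Offset from Jan 1: 285 days
285 mod 7 = 5
Result: Sunday

Sunday


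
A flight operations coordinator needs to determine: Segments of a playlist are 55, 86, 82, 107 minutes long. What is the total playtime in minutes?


Durations: 55, 86, 82, 107
Running sum: 55
+ 86 = 141
+ 82 = 223
+ 107 = 330
Total duration: 330 minutes
That is 5 hours and 30 minutes

330


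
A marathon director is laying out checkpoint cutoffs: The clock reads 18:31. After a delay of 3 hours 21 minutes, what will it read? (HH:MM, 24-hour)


Start time: 18:31
Adding: 3 hours 21 minutes
Minutes: 31 + 21 = 52
Hours: 18 + 3 + 0 = 21
Result: 21:52

21:52


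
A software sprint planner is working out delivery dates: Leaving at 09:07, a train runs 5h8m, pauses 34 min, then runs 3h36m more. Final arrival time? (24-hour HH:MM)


Depart: 09:07
Leg 1: +308 min -> 14:15
Layover: +34 min -> 14:49
Leg 2: +216 min -> 18:25
Total travel: 558 minutes = 9h 18m
Arrival: 18:25

18:25


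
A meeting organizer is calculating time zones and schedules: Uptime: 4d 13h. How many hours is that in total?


Days: 4
Extra hours: 13
Hours per day: 24
Days to hours: 4 x 24 = 96
Total: 96 + 13 = 109

109
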